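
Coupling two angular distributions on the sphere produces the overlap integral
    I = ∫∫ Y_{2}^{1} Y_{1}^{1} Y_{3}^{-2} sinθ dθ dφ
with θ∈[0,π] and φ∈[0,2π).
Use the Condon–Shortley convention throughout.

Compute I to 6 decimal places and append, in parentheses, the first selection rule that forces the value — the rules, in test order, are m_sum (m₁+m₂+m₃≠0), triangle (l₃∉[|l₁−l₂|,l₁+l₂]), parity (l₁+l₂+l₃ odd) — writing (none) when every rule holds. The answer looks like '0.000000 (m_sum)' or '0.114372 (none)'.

Rules hold: Σm=0, L=6 even, 1≤3≤3.
N = 5·3·7 = 105
Δ = 0!·4!·2!/7! = 1/105
Racah Σ t=0..0: t=0:+1/4 = 1/4
⇒ 3j(2 1 3; 0 0 0)² = 3/35, sgn -1
Racah Σ t=0..0: t=0:+1/12 = 1/12
⇒ 3j(2 1 3; 1 1 -2)² = 2/21, sgn -1
4πI² = N·(3j₀)²·(3jₘ)² = 6/7
I = +1·√(0.857143/4π) = 0.26116903
No selection rule forces the value: the integral is nonzero (none).

0.261169 (none)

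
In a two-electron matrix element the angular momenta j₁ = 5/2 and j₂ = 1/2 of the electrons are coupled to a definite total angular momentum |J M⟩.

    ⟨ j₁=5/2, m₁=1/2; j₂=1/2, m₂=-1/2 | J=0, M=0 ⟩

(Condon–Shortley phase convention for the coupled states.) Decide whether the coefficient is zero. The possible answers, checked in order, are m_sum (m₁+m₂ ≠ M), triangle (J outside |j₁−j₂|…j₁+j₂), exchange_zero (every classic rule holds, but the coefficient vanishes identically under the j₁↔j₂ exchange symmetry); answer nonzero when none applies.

triangle

m-sum: m₁+m₂ = 1/2+(-1/2) = 0, M = 0  ✓
triangle: need |j₁−j₂| ≤ J ≤ j₁+j₂, i.e. J ∈ [2, 3]; J = 0 is outside ✗ ⇒ coefficient is 0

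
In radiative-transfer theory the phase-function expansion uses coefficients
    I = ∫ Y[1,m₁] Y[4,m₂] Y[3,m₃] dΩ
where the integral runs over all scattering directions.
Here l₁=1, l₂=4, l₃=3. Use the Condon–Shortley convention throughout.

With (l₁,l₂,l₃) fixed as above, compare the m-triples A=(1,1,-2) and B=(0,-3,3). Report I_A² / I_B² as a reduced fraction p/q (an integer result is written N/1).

Shared (l₁,l₂,l₃)=(1,4,3): N and (l;000)² cancel in I_A²/I_B².
A: Δ = 2!·0!·6!/9! = 1/252; Racah Σ t=0..0: t=0:+1/240 = 1/240; ⇒ 3j(1 4 3; 1 1 -2)² = 1/84, sgn -1
B: Δ = 2!·0!·6!/9! = 1/252; Racah Σ t=1..1: t=1:−1/720 = -1/720; ⇒ 3j(1 4 3; 0 -3 3)² = 1/36, sgn -1
I_A²/I_B² = (1/84)/(1/36) = 3/7

3/7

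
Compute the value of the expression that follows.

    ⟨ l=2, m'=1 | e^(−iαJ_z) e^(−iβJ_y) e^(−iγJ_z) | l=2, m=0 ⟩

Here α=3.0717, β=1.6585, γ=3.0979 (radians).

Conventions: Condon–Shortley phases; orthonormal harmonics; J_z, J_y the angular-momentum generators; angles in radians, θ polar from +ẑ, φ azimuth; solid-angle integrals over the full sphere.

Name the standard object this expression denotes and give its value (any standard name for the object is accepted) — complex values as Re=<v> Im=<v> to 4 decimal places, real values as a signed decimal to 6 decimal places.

This is a Wigner D-matrix element — the rotation-matrix element ⟨l m'| R(α,β,γ) |l m⟩ in the angular-momentum basis.
D^2_{1,0}(3.0717,1.6585,3.0979) = e^{-i·1·3.0717}·d^2_{1,0}(1.6585)·e^{-i·0·3.0979}. Compute d first:
With c≡cos(β/2)=0.675429 and s≡sin(β/2)=0.737425, N=[6·1·2·2]^{1/2}=4.898979
The bounds max(0,m−m')=0 and min(l+m,l−m')=1 give 2 terms
  k=0: (−1)^1·4.8990/(2)·0.6754^3·0.7374^1 = -0.556586
  k=1: (−1)^2·4.8990/(2)·0.6754^1·0.7374^3 = +0.663451
d^2_{1,0}(1.6585) = -0.556586 +0.663451 = +0.106865
D = (-0.997559-0.069836i)·(+0.106865)·(+1.000000+0.000000i) = -0.106604-0.007463i

Wigner D-matrix element, Re=-0.1066 Im=-0.0075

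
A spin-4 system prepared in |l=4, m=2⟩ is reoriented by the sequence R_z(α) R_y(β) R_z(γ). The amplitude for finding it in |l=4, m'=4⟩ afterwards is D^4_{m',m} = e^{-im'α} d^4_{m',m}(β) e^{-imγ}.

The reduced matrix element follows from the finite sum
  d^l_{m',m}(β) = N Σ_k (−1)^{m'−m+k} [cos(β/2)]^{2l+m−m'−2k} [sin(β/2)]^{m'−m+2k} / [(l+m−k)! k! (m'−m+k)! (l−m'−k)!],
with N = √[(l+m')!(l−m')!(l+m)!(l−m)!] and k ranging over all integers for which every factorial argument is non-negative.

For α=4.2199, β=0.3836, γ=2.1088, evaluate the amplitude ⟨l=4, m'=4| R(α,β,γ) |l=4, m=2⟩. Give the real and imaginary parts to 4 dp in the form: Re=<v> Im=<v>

First d^4_{4,2}(β=0.3836), then the phase factors e^{-i(4)α} and e^{-i(2)γ}:
With c≡cos(β/2)=0.981663 and s≡sin(β/2)=0.190626, N=[40320·1·720·2]^{1/2}=7619.763776
k∈{0} keeps every argument non-negative
  k=0: (−1)^2·7619.7638/(1440)·0.9817^6·0.1906^2 = +0.172075
d^4_{4,2}(0.3836) = +0.172075
D = (-0.388644+0.921388i)·(+0.172075)·(-0.474846+0.880069i) = -0.107777-0.134141i

Re=-0.1078 Im=-0.1341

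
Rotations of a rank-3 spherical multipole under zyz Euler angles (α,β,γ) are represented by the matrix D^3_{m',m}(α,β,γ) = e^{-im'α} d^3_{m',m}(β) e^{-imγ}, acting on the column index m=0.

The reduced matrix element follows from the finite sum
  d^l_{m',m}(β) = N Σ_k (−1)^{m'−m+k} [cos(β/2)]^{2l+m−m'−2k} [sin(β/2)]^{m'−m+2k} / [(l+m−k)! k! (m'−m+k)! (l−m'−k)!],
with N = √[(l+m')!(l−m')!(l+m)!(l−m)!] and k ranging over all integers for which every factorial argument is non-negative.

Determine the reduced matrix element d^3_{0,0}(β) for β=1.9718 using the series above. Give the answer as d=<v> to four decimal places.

d=0.4368

d^3_{0,0}(β=1.9718) via the finite sum:
c=cos(1.971800/2)=0.552113, s=sin(1.971800/2)=0.833769; N=√[6·6·6·6]=36.000000
Admissible k: 0..3 (factorial args all ≥0)
  k=0: (−1)^0·36.0000/(36)·0.5521^6·0.8338^0 = +0.028325
  k=1: (−1)^1·36.0000/(4)·0.5521^4·0.8338^2 = -0.581361
  k=2: (−1)^2·36.0000/(4)·0.5521^2·0.8338^4 = +1.325812
  k=3: (−1)^3·36.0000/(36)·0.5521^0·0.8338^6 = -0.335951
d^3_{0,0}(1.9718) = +0.028325 -0.581361 +1.325812 -0.335951 = +0.436825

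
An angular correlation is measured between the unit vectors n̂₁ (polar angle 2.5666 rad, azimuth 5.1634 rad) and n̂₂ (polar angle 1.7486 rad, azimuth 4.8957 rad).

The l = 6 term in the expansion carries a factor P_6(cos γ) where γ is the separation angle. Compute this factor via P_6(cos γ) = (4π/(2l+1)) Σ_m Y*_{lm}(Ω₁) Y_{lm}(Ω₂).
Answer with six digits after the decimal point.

Expand P_6 via completeness: Σ_{m} conj(Y_{6,m}) at Ω₁ times Y_{6,m} at Ω₂ —
  [-6]  conj(Y_{6,-6})(Ω₁) = 0.01133 - 0.00527j ; Y_{6,-6}(Ω₂) = -0.19925 + 0.39135j ; Δ = -0.00019 + 0.00548j
  [-5]  conj(Y_{6,-5})(Ω₁) = -0.05176 - 0.04223j ; Y_{6,-5}(Ω₂) = -0.21692 - 0.16636j ; Δ = 0.00420 + 0.01777j
  [-4]  conj(Y_{6,-4})(Ω₁) = -0.04867 + 0.20484j ; Y_{6,-4}(Ω₂) = -0.16316 + 0.14697j ; Δ = -0.02217 - 0.04058j
  [-3]  conj(Y_{6,-3})(Ω₁) = 0.40748 - 0.09016j ; Y_{6,-3}(Ω₂) = -0.15247 - 0.24873j ; Δ = -0.08456 - 0.08760j
  [-2]  conj(Y_{6,-2})(Ω₁) = -0.28013 - 0.35448j ; Y_{6,-2}(Ω₂) = -0.13820 + 0.05307j ; Δ = 0.05753 + 0.03412j
  [-1]  conj(Y_{6,-1})(Ω₁) = -0.01962 + 0.04052j ; Y_{6,-1}(Ω₂) = -0.05352 - 0.28868j ; Δ = 0.01275 + 0.00350j
  [+0]  conj(Y_{6,0})(Ω₁) = -0.41948 + 0.00000j ; Y_{6,0}(Ω₂) = -0.12819 + 0.00000j ; Δ = 0.05377 + 0.00000j
  [+1]  conj(Y_{6,1})(Ω₁) = 0.01962 + 0.04052j ; Y_{6,1}(Ω₂) = 0.05352 - 0.28868j ; Δ = 0.01275 - 0.00350j
  [+2]  conj(Y_{6,2})(Ω₁) = -0.28013 + 0.35448j ; Y_{6,2}(Ω₂) = -0.13820 - 0.05307j ; Δ = 0.05753 - 0.03412j
  [+3]  conj(Y_{6,3})(Ω₁) = -0.40748 - 0.09016j ; Y_{6,3}(Ω₂) = 0.15247 - 0.24873j ; Δ = -0.08456 + 0.08760j
  [+4]  conj(Y_{6,4})(Ω₁) = -0.04867 - 0.20484j ; Y_{6,4}(Ω₂) = -0.16316 - 0.14697j ; Δ = -0.02217 + 0.04058j
  [+5]  conj(Y_{6,5})(Ω₁) = 0.05176 - 0.04223j ; Y_{6,5}(Ω₂) = 0.21692 - 0.16636j ; Δ = 0.00420 - 0.01777j
  [+6]  conj(Y_{6,6})(Ω₁) = 0.01133 + 0.00527j ; Y_{6,6}(Ω₂) = -0.19925 - 0.39135j ; Δ = -0.00019 - 0.00548j
Accumulated sum -0.01111 + 0.00000j; after 4π/(2l+1) scaling, -0.01074 + 0.00000j ⇒ P_6 = -0.010738

-0.010738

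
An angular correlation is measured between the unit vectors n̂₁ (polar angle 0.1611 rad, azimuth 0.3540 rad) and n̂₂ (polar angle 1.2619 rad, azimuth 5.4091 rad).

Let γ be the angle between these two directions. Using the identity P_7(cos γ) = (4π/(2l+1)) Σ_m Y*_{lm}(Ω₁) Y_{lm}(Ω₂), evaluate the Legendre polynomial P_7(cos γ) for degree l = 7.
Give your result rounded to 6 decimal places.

-0.128700

Expand P_7 via completeness: Σ_{m} conj(Y_{7,m}) at Ω₁ times Y_{7,m} at Ω₂ —
  m=-7: Y*=-0.000001+0.000001i  Y=+0.351311-0.058349i  product -0.000000+0.000000i
  m=-6: Y*=-0.000017+0.000027i  Y=+0.215738-0.366420i  product +0.000006+0.000012i
  m=-5: Y*=-0.000090+0.000446i  Y=-0.019453-0.054650i  product +0.000026-0.000004i
  m=-4: Y*=+0.000715+0.004579i  Y=+0.309930+0.114804i  product -0.000304+0.001501i
  m=-3: Y*=+0.016556+0.029681i  Y=+0.155982-0.089172i  product +0.005229+0.003153i
  m=-2: Y*=+0.131505+0.112576i  Y=-0.046122+0.257294i  product -0.035030+0.028643i
  m=-1: Y*=+0.513212+0.189667i  Y=+0.140079+0.167422i  product +0.040136+0.112491i
  m=+0: Y*=+0.729832-0.000000i  Y=-0.238067+0.000000i  product -0.173749+0.000000i
  m=+1: Y*=-0.513212+0.189667i  Y=-0.140079+0.167422i  product +0.040136-0.112491i
  m=+2: Y*=+0.131505-0.112576i  Y=-0.046122-0.257294i  product -0.035030-0.028643i
  m=+3: Y*=-0.016556+0.029681i  Y=-0.155982-0.089172i  product +0.005229-0.003153i
  m=+4: Y*=+0.000715-0.004579i  Y=+0.309930-0.114804i  product -0.000304-0.001501i
  m=+5: Y*=+0.000090+0.000446i  Y=+0.019453-0.054650i  product +0.000026+0.000004i
  m=+6: Y*=-0.000017-0.000027i  Y=+0.215738+0.366420i  product +0.000006-0.000012i
  m=+7: Y*=+0.000001+0.000001i  Y=-0.351311-0.058349i  product -0.000000-0.000000i
Total Σ_m = -0.153624+0.000000i. Multiply by 0.837758: -0.128700+0.000000i. P_7(cos γ) = -0.128700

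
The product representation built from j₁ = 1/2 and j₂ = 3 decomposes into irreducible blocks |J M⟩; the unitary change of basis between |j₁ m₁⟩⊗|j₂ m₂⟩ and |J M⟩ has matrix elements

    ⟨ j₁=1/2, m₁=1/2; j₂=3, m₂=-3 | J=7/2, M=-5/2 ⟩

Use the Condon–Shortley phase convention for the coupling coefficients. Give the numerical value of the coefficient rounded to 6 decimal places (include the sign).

triangle: 0!*1!*6!/8! = 720/40320
(j±m)!: 1!*0!*0!*6!*1!*6! = 518400
prefactor² = (2J+1)*Δ*N² = 518400/7
  k=0: +1/(0!*0!*0!*0!*1!*6!) = 1/720
Σ = 1/720  ⇒  CG² = 518400/7*(1/720)² = 1/7
CG = +√(1/7) = +0.377964

+0.377964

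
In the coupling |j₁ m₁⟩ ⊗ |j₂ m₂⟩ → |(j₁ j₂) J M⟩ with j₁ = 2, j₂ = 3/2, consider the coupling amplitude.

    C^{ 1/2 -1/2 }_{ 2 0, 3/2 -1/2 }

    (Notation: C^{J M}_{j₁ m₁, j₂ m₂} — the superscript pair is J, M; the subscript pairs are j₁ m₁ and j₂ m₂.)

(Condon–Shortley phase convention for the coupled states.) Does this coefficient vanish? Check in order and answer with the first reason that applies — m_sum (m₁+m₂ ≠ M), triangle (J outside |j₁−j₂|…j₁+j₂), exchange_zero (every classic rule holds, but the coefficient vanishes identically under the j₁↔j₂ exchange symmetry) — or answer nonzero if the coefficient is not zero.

m-sum: m₁+m₂ = 0+(-1/2) = -1/2, M = -1/2  ✓
triangle: |j₁−j₂| = 1/2 ≤ J = 1/2 ≤ j₁+j₂ = 7/2  ✓
exchange: j₁≠j₂ or m₁≠m₂ — the exchange symmetry imposes no constraint here
value check: CG = −√(1/5) = -0.447214 ≠ 0

nonzero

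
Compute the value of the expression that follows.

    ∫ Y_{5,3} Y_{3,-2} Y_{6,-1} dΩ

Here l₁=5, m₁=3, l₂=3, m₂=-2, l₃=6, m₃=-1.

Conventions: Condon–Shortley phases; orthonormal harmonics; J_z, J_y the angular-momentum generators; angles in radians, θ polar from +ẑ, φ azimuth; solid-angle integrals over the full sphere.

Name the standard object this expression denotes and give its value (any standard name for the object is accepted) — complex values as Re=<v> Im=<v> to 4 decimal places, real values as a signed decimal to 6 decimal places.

Gaunt coefficient, +0.166435

This is a Gaunt coefficient — the integral of a triple product of spherical harmonics over the sphere.
Checks pass: Σm=0; 14 even; l₃=6∈[2,8].
(2·5+1)(2·3+1)(2·6+1) = 1001
Δ: 2! 8! 4! / 15! → 1/675675
sum: t=0:+1/8640 t=1:−1/2304 t=2:+1/8640 = -7/34560
3j²(5 3 6; 0 0 0) = Δ·Π!·Σ² = 7/429  (sign -1)
sum: t=0:+1/17280 t=1:−1/120960 = 1/20160
3j²(5 3 6; 3 -2 -1) = Δ·Π!·Σ² = 64/3003  (sign -1)
combine: 4πI² = 1001·7/429·64/3003 = 448/1287
take √, sign +1: I = 0.16643505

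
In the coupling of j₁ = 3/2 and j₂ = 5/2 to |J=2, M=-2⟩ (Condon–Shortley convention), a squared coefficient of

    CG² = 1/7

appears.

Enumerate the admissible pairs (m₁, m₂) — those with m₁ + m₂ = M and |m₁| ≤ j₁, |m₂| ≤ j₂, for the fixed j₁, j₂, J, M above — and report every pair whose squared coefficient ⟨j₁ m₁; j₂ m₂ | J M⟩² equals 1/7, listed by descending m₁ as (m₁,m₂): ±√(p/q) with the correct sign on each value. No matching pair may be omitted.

(-3/2,-1/2): +√(1/7)

Admissible pairs with m₁+m₂ = M = -2: (-3/2,-1/2), (-1/2,-3/2), (1/2,-5/2)
  (m₁,m₂)=(1/2,-5/2): CG² = 10/21, CG = +√(10/21)
  (m₁,m₂)=(-1/2,-3/2): CG² = 8/21, CG = −√(8/21)
  (m₁,m₂)=(-3/2,-1/2): CG² = 1/7, CG = +√(1/7)   ← matches the target
Pairs with CG² = 1/7: (-3/2,-1/2): +√(1/7)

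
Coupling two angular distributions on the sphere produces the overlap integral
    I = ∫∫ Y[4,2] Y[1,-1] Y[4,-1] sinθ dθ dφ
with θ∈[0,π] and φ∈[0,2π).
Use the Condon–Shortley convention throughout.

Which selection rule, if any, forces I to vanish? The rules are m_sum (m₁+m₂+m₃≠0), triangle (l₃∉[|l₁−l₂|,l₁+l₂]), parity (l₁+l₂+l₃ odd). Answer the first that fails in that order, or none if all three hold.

Σmᵢ = 0  ✓
l₃∈[|l₁−l₂|,l₁+l₂]=[3,5], have l₃=4  ✓
Σlᵢ = 9 ⇒ odd  ✗

parity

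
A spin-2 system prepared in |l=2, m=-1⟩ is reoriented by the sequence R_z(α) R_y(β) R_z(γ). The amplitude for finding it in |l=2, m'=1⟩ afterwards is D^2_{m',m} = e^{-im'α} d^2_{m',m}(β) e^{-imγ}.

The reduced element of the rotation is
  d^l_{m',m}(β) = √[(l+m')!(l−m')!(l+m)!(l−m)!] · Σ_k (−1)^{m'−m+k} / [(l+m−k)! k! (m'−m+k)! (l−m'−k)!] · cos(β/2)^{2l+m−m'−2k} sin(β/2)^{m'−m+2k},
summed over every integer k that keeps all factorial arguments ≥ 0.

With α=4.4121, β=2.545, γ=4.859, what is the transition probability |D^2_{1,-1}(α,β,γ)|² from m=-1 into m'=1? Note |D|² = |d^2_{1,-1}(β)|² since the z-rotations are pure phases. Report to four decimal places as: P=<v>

Split into d^2_{1,-1}(β=2.5450) × two z-phases.
c=cos(2.545000/2)=0.293892, s=sin(2.545000/2)=0.955839; N=√[6·1·1·6]=6.000000
Admissible k: 0..1 (factorial args all ≥0)
  k=0: (−1)^2·6.0000/(2)·0.2939^2·0.9558^2 = +0.236737
  k=1: (−1)^3·6.0000/(6)·0.2939^0·0.9558^4 = -0.834715
d^2_{1,-1}(2.5450) = +0.236737 -0.834715 = -0.597978
|D^2_{1,-1}|² = |d^2_{1,-1}(β)|² = (-0.597978)² = 0.357577 (the z-rotation phases have unit modulus)

P=0.3576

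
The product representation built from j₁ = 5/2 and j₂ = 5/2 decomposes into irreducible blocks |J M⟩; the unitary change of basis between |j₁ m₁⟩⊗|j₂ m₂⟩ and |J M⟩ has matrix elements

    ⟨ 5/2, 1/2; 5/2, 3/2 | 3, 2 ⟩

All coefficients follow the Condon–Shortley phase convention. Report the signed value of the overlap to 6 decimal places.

triangle: 2!*3!*3!/9! = 72/362880
(j±m)!: 3!*2!*4!*1!*5!*1! = 34560
prefactor² = (2J+1)*Δ*N² = 48
  k=1: −1/(1!*1!*1!*3!*2!*0!) = -1/12
  k=2: +1/(2!*0!*0!*2!*3!*1!) = 1/24
Σ = -1/24  ⇒  CG² = 48*(-1/24)² = 1/12
CG = −√(1/12) = -0.288675

−√(1/12) = -0.288675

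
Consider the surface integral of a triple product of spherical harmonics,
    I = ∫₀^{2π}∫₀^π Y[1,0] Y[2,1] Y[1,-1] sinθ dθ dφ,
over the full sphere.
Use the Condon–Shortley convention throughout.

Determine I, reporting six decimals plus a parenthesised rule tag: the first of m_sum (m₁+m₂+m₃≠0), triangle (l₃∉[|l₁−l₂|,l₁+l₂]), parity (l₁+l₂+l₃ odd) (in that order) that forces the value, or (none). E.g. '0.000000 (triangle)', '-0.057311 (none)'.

Checks pass: Σm=0; 4 even; l₃=1∈[1,3].
(2·1+1)(2·2+1)(2·1+1) = 45
Δ: 2! 0! 2! / 5! → 1/30
sum: t=1:−1/1 = -1/1
3j²(1 2 1; 0 0 0) = Δ·Π!·Σ² = 2/15  (sign +1)
sum: t=1:−1/2 = -1/2
3j²(1 2 1; 0 1 -1) = Δ·Π!·Σ² = 1/10  (sign -1)
combine: 4πI² = 45·2/15·1/10 = 3/5
take √, sign -1: I = -0.21850969
No selection rule forces the value: the integral is nonzero (none).

-0.218510 (none)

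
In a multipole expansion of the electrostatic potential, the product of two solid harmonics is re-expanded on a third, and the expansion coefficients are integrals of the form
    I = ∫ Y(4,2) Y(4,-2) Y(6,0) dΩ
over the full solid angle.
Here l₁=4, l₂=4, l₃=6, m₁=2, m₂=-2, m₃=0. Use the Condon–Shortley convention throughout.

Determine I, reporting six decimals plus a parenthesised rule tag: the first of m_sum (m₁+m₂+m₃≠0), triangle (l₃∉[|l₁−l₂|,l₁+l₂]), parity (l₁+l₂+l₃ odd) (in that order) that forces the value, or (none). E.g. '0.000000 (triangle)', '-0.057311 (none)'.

Rules hold: Σm=0, L=14 even, 0≤6≤8.
N = 9·9·13 = 1053
Δ = 2!·6!·6!/15! = 1/1261260
Racah Σ t=0..2: t=0:+1/4608 t=1:−1/1296 t=2:+1/4608 = -7/20736
⇒ 3j(4 4 6; 0 0 0)² = 20/1287, sgn -1
Racah Σ t=0..2: t=0:+1/4608 t=1:−1/14400 t=2:+1/1036800 = 77/518400
⇒ 3j(4 4 6; 2 -2 0)² = 11/585, sgn +1
4πI² = N·(3j₀)²·(3jₘ)² = 4/13
I = -1·√(0.307692/4π) = -0.15647804
No selection rule forces the value: the integral is nonzero (none).

-0.156478 (none)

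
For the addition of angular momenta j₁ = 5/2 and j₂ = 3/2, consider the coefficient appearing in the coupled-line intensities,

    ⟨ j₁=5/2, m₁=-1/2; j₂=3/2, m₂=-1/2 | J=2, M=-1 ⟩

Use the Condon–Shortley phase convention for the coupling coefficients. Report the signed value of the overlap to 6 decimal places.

−√(25/84) = -0.545545

triangle: 2!×3!×1!/7! = 12/5040
(j±m)!: 2!×3!×1!×2!×1!×3! = 144
prefactor² = (2J+1)×Δ×N² = 12/7
  k=0: +1/(0!×2!×3!×1!×0!×0!) = 1/12
  k=1: −1/(1!×1!×2!×0!×1!×1!) = -1/2
Σ = -5/12  ⇒  CG² = 12/7×(-5/12)² = 25/84
CG = −√(25/84) = -0.545545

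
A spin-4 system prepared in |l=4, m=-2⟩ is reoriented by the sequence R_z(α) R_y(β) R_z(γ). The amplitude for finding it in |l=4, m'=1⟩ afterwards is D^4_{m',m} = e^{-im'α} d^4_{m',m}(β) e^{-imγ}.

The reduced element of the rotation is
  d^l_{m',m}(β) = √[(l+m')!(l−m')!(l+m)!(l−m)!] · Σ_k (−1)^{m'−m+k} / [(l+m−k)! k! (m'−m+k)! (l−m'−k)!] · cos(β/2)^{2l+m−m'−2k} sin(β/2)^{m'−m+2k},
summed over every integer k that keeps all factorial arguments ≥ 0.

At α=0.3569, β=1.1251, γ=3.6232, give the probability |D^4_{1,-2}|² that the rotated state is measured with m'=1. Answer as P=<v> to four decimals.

P=0.1757

Split into d^4_{1,-2}(β=1.1251) × two z-phases.
Half-angle: c=0.845898, s=0.533345. N=√(120·6·2·720)=1018.233765
k: max(0,(-2)−(1))=0 … min(4+(-2),4−(1))=2
  k=0: (−1)^3·1018.2338/(72)·0.8459^5·0.5333^3 = -0.929243
  k=1: (−1)^4·1018.2338/(48)·0.8459^3·0.5333^5 = +0.554116
  k=2: (−1)^5·1018.2338/(240)·0.8459^1·0.5333^7 = -0.044057
d^4_{1,-2}(1.1251) = -0.929243 +0.554116 -0.044057 = -0.419183
|D^4_{1,-2}|² = |d^4_{1,-2}(β)|² = (-0.419183)² = 0.175714 (the z-rotation phases have unit modulus)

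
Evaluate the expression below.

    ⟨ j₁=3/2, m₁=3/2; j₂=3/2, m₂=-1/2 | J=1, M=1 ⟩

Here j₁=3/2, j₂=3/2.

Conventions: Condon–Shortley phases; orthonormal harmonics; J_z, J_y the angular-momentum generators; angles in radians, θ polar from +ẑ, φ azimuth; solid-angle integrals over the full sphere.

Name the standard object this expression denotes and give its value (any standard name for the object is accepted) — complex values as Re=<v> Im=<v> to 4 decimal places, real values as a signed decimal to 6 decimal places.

Clebsch–Gordan coefficient, +√(3/10) ≈ +0.547723

This is a Clebsch–Gordan (vector-coupling) coefficient.
j₁+j₂−J=2  J+j₁−j₂=1  J−j₁+j₂=1  j₁+j₂+J+1=5
(j₁±m₁, j₂±m₂, J±M) = (3,0,1,2,2,0)
P² = 6/5
sum k=0..0:
  [0] +1/2 = 1/2
S = 1/2
C² = P²·S² = 3/10 ; C = +0.547723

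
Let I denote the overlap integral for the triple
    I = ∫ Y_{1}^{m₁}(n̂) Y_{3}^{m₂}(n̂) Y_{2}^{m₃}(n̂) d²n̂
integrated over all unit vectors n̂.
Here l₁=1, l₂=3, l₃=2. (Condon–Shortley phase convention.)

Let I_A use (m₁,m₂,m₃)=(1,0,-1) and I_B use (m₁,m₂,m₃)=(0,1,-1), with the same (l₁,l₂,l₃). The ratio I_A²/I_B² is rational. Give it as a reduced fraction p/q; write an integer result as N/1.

3/8

Same 1,3,2: normalisation and zero-m 3j drop out of the ratio.
A: Δ: 2! 0! 4! / 7! → 1/105; sum: t=0:+1/12 = 1/12; 3j²(1 3 2; 1 0 -1) = Δ·Π!·Σ² = 1/35  (sign -1)
B: Δ: 2! 0! 4! / 7! → 1/105; sum: t=1:−1/6 = -1/6; 3j²(1 3 2; 0 1 -1) = Δ·Π!·Σ² = 8/105  (sign +1)
I_A²/I_B² = (1/35)/(8/105) = 3/8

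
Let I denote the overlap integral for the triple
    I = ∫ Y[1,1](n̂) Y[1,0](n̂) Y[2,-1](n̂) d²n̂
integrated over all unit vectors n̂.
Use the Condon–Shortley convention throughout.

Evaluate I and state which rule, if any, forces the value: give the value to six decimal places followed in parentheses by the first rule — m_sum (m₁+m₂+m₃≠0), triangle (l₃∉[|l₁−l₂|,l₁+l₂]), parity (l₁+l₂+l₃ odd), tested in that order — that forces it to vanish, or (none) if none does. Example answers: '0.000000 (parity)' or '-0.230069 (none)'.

m-sum 0 ✓  L=4 even ✓  0≤2≤2 ✓
Π(2lᵢ+1) = 3×3×5 = 45
triangle coeff Δ(1,1,2) = 1/30
Σ_t [0,0]: t=0:+1/1 = 1/1
(3j)²=2/15 [(1 1 2; 0 0 0)], sign=+1
Σ_t [0,0]: t=0:+1/2 = 1/2
(3j)²=1/10 [(1 1 2; 1 0 -1)], sign=-1
⇒ 4πI² = 3/5
I = (-1)√(3/5/(4π)) = -0.21850969
No selection rule forces the value: the integral is nonzero (none).

-0.218510 (none)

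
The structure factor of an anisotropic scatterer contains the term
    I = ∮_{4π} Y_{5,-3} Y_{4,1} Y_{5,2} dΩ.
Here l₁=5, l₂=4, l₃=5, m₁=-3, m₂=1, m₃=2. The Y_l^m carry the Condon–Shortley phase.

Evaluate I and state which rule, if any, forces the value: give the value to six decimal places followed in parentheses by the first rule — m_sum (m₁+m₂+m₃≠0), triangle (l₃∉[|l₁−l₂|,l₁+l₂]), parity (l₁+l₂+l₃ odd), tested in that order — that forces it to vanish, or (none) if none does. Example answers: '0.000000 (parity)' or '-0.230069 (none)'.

Rules hold: Σm=0, L=14 even, 1≤5≤9.
N = 11·9·11 = 1089
Δ = 4!·6!·4!/15! = 1/3153150
Racah Σ t=0..4: t=0:+1/69120 t=1:−1/1728 t=2:+1/576 t=3:−1/1728 t=4:+1/69120 = 7/11520
⇒ 3j(5 4 5; 0 0 0)² = 2/143, sgn -1
Racah Σ t=2..4: t=2:+1/17280 t=3:−1/2880 t=4:+1/6912 = -1/6912
⇒ 3j(5 4 5; -3 1 2)² = 5/429, sgn +1
4πI² = N·(3j₀)²·(3jₘ)² = 30/169
I = -1·√(0.177515/4π) = -0.11885360
No selection rule forces the value: the integral is nonzero (none).

-0.118854 (none)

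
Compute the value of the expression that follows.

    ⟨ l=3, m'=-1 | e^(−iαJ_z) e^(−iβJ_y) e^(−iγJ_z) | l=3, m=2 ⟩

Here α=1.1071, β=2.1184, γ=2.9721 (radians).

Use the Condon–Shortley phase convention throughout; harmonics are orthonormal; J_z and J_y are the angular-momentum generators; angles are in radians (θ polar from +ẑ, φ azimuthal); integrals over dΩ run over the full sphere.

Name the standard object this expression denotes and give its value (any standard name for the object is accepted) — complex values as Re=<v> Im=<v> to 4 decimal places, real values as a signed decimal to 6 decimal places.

This is a Wigner D-matrix element — the rotation-matrix element ⟨l m'| R(α,β,γ) |l m⟩ in the angular-momentum basis.
Split into d^3_{-1,2}(β=2.1184) × two z-phases.
With c≡cos(β/2)=0.489570 and s≡sin(β/2)=0.871964, N=[2·24·120·1]^{1/2}=75.894664
k: max(0,(2)−(-1))=3 … min(3+(2),3−(-1))=4
  k=3: (−1)^0·75.8947/(12)·0.4896^3·0.8720^3 = +0.492005
  k=4: (−1)^1·75.8947/(24)·0.4896^1·0.8720^5 = -0.780383
d^3_{-1,2}(2.1184) = +0.492005 -0.780383 = -0.288378
D = (+0.447257+0.894405i)·(-0.288378)·(+0.943093+0.332530i) = -0.035871-0.286138i

Wigner D-matrix element, Re=-0.0359 Im=-0.2861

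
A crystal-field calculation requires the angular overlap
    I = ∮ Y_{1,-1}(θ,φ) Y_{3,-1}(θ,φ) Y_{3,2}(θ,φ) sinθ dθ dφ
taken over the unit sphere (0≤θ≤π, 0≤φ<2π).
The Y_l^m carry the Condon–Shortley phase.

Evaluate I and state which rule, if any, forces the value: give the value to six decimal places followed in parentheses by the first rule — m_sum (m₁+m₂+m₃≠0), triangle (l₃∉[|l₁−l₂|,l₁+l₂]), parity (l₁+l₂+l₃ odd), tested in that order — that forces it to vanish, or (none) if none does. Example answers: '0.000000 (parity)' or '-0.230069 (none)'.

Σlᵢ=7 odd — θ-integrand is odd under cosθ→−cosθ; I=0

0.000000 (parity)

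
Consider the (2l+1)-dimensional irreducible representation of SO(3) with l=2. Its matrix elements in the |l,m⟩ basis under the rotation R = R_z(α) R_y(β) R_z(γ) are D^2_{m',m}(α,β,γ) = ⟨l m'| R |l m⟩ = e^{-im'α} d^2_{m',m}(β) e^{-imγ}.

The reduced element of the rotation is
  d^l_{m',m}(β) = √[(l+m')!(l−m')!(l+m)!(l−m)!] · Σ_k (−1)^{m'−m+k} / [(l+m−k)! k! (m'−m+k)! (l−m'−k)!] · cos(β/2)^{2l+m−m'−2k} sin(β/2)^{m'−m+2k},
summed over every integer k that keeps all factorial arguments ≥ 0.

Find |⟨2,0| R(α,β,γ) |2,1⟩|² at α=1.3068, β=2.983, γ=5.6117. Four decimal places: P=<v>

Split into d^2_{0,1}(β=2.9830) × two z-phases.
With c≡cos(β/2)=0.079213 and s≡sin(β/2)=0.996858, N=[2·2·6·1]^{1/2}=4.898979
Admissible k: 1..2 (factorial args all ≥0)
  k=1: (−1)^0·4.8990/(2)·0.0792^3·0.9969^1 = +0.001214
  k=2: (−1)^1·4.8990/(2)·0.0792^1·0.9969^3 = -0.192209
d^2_{0,1}(2.9830) = +0.001214 -0.192209 = -0.190995
|D^2_{0,1}|² = |d^2_{0,1}(β)|² = (-0.190995)² = 0.036479 (the z-rotation phases have unit modulus)

P=0.0365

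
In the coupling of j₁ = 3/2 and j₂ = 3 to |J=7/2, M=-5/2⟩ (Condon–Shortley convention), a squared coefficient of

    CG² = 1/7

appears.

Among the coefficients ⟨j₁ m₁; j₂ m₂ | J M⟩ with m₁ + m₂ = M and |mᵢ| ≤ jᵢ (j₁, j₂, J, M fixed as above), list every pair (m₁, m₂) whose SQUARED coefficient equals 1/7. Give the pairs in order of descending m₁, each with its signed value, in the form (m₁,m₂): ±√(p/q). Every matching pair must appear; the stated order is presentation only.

(-1/2,-2): +√(1/7)

Admissible pairs with m₁+m₂ = M = -5/2: (-3/2,-1), (-1/2,-2), (1/2,-3)
  (m₁,m₂)=(1/2,-3): CG² = 8/21, CG = +√(8/21)
  (m₁,m₂)=(-1/2,-2): CG² = 1/7, CG = +√(1/7)   ← matches the target
  (m₁,m₂)=(-3/2,-1): CG² = 10/21, CG = −√(10/21)
Pairs with CG² = 1/7: (-1/2,-2): +√(1/7)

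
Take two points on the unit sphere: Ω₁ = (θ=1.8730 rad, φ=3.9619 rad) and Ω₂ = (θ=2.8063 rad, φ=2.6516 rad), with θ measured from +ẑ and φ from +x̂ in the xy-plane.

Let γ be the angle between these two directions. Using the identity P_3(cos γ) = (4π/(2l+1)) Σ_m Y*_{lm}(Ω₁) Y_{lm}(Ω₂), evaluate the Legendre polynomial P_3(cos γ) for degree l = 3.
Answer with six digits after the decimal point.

Addition theorem: P_3(cos γ) = (4π/7) Σ_m Y*_{lm}(Ω₁) Y_{lm}(Ω₂), m = −3…3:
  m=-3: (0.282132, -0.228462) × (-0.001496, -0.014789) = (-0.003801, -0.003831)  (running Σ = (-0.003801, -0.003831))
  m=-2: (0.019340, -0.276549) × (-0.058204, -0.086778) = (-0.025124, 0.014418)  (running Σ = (-0.028925, 0.010588))
  m=-1: (0.117224, 0.125708) × (-0.324520, -0.173092) = (-0.016282, -0.061085)  (running Σ = (-0.045207, -0.050498))
  m=0: (0.284008, -0.000000) × (-0.514020, 0.000000) = (-0.145986, 0.000000)  (running Σ = (-0.191193, -0.050498))
  m=1: (-0.117224, 0.125708) × (0.324520, -0.173092) = (-0.016282, 0.061085)  (running Σ = (-0.207475, 0.010588))
  m=2: (0.019340, 0.276549) × (-0.058204, 0.086778) = (-0.025124, -0.014418)  (running Σ = (-0.232599, -0.003831))
  m=3: (-0.282132, -0.228462) × (0.001496, -0.014789) = (-0.003801, 0.003831)  (running Σ = (-0.236400, 0.000000))
Total Σ_m = (-0.236400, 0.000000). Multiply by 1.795196: (-0.424384, 0.000000). P_3(cos γ) = -0.424384

-0.424384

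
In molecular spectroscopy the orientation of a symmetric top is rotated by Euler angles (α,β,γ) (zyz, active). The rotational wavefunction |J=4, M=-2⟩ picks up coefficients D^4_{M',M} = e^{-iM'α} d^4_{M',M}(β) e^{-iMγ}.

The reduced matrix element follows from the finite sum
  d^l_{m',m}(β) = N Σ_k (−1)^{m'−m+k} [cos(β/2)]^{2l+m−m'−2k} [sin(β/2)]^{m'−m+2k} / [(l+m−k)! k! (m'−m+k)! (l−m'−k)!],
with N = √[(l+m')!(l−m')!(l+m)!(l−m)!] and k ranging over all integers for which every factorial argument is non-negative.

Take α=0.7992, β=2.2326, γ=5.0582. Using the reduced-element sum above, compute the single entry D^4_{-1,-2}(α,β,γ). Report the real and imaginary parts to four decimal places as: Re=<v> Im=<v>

First d^4_{-1,-2}(β=2.2326), then the phase factors e^{-i(-1)α} and e^{-i(-2)γ}:
With c≡cos(β/2)=0.439010 and s≡sin(β/2)=0.898482, N=[6·120·2·720]^{1/2}=1018.233765
k: max(0,(-2)−(-1))=0 … min(4+(-2),4−(-1))=2
  k=0: (−1)^1·1018.2338/(240)·0.4390^7·0.8985^1 = -0.011980
  k=1: (−1)^2·1018.2338/(48)·0.4390^5·0.8985^3 = +0.250903
  k=2: (−1)^3·1018.2338/(72)·0.4390^3·0.8985^5 = -0.700624
d^4_{-1,-2}(2.2326) = -0.011980 +0.250903 -0.700624 = -0.461702
D = (+0.697280+0.716798i)·(-0.461702)·(-0.770213-0.637787i) = +0.036885+0.460226i

Re=0.0369 Im=0.4602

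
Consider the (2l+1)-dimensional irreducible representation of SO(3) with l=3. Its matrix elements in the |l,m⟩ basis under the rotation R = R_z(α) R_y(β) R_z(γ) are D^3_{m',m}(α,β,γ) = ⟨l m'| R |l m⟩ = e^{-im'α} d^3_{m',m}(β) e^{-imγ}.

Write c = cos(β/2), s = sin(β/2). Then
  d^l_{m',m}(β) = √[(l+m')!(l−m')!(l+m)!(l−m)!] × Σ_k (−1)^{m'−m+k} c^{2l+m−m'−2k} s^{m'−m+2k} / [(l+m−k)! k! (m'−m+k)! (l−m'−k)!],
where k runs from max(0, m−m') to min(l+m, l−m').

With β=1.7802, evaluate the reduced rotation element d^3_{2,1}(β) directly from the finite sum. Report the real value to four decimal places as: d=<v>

d^3_{2,1}(β=1.7802) via the finite sum:
Half-angle: c=0.629334, s=0.777135. N=√(120·1·24·2)=75.894664
Admissible k: 0..1 (factorial args all ≥0)
  k=0: (−1)^1·75.8947/(24)·0.6293^5·0.7771^1 = -0.242607
  k=1: (−1)^2·75.8947/(12)·0.6293^3·0.7771^3 = +0.739883
d^3_{2,1}(1.7802) = -0.242607 +0.739883 = +0.497276

d=0.4973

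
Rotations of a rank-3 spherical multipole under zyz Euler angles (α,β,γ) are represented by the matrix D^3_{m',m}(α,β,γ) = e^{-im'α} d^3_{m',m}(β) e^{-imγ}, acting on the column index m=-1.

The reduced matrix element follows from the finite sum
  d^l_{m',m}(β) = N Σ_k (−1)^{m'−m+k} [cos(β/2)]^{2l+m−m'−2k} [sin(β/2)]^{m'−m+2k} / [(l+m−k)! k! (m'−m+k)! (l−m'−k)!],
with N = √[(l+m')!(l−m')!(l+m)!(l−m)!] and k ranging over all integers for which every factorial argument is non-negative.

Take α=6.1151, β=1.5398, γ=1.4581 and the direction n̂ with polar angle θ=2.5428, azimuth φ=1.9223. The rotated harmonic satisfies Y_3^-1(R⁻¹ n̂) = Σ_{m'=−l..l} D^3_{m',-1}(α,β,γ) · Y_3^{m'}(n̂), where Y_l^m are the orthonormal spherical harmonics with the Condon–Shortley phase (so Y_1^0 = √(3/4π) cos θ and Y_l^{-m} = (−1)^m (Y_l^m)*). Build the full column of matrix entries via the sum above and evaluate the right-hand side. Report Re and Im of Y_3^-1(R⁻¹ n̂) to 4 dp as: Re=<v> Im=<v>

Need the full column D^3_{m',-1} for m'=−3..3 at α=6.1151, β=1.5398, γ=1.4581.
cos(β/2)=0.717980, sin(β/2)=0.696063
d^3_{-3,-1}: single k=2 term ⇒ +0.498647;  D = +0.288493+0.406719i
d^3_{-2,-1}: k∈[1..2] ⇒ +0.419963 -0.789431 = -0.369467;  D = -0.160329-0.332868i
d^3_{-1,-1}: k∈[0..2] ⇒ +0.136986 -1.030001 +0.726058 = -0.166957;  D = -0.046265-0.160419i
d^3_{0,-1}: k∈[0..2] ⇒ -0.460047 +1.297167 -0.406394 = +0.430726;  D = +0.048439+0.427994i
d^3_{1,-1}: k∈[0..2] ⇒ +0.772501 -0.968078 +0.113735 = -0.081842;  D = +0.004531-0.081717i
d^3_{2,-1}: k∈[0..1] ⇒ -0.789431 +0.370985 = -0.418445;  D = +0.092735-0.408040i
d^3_{3,-1}: single k=0 term ⇒ +0.468669;  D = -0.178858+0.433198i
Y_3^{m'}(θ=2.5428,φ=1.9223) and Σ D·Y over m':
  (+0.2885+0.4067i)·(+0.0650+0.0369i)  (-0.1603-0.3329i)·(+0.2046-0.1734i)  (-0.0463-0.1604i)·(-0.1512-0.4124i)  (+0.0484+0.4280i)·(-0.1269+0.0000i)  (+0.0045-0.0817i)·(+0.1512-0.4124i)  (+0.0927-0.4080i)·(+0.2046+0.1734i)  (-0.1789+0.4332i)·(-0.0650+0.0369i)
Y_3^-1(R⁻¹ n̂) = -0.099731-0.130566i

Re=-0.0997 Im=-0.1306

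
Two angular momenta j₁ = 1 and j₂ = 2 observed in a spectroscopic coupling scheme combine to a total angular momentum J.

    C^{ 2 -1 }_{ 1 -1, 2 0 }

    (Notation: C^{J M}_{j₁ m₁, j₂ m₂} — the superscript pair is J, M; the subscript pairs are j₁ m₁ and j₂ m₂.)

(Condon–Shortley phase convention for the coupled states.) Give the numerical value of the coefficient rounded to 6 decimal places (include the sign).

−√(1/2) ≈ -0.707107

j₁+j₂−J=1  J+j₁−j₂=1  J−j₁+j₂=3  j₁+j₂+J+1=6
(j₁±m₁, j₂±m₂, J±M) = (0,2,2,2,1,3)
P² = 2
sum k=1..1:
  [1] −1/2 = -1/2
S = -1/2
C² = P²·S² = 1/2 ; C = -0.707107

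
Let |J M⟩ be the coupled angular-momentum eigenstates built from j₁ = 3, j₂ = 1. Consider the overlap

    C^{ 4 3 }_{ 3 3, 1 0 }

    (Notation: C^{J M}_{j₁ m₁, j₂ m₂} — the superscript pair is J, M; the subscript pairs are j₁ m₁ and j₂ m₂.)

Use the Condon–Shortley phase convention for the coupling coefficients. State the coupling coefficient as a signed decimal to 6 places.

+0.500000

j₁+j₂−J=0  J+j₁−j₂=6  J−j₁+j₂=2  j₁+j₂+J+1=9
(j₁±m₁, j₂±m₂, J±M) = (6,0,1,1,7,1)
P² = 129600
sum k=0..0:
  [0] +1/720 = 1/720
S = 1/720
C² = P²·S² = 1/4 ; C = +0.500000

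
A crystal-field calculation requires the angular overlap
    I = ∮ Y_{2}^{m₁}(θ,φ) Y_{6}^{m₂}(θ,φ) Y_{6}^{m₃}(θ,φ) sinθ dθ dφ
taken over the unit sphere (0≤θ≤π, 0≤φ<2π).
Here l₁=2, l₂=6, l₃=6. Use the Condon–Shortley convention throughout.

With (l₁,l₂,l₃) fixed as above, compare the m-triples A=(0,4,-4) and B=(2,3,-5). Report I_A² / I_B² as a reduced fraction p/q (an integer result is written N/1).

l's match ⇒ only the (l;m) 3-j factors differ between A and B.
A: triangle coeff Δ(2,6,6) = 1/90090; Σ_t [0,2]: t=0:+1/14515200 t=1:−1/362880 t=2:+1/322560 = 1/2419200; (3j)²=2/5005 [(2 6 6; 0 4 -4)], sign=+1
B: triangle coeff Δ(2,6,6) = 1/90090; Σ_t [0,0]: t=0:+1/1451520 = 1/1451520; (3j)²=1/91 [(2 6 6; 2 3 -5)], sign=-1
I_A²/I_B² = (2/5005)/(1/91) = 2/55

2/55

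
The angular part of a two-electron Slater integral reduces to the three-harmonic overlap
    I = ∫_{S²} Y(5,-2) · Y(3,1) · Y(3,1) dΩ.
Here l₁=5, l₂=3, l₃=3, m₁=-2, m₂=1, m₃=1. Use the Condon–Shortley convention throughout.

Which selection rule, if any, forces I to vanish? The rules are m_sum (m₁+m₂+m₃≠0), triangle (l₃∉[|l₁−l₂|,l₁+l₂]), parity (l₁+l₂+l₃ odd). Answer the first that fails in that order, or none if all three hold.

parity

Σmᵢ = 0  ✓
l₃∈[|l₁−l₂|,l₁+l₂]=[2,8], have l₃=3  ✓
Σlᵢ = 11 ⇒ odd  ✗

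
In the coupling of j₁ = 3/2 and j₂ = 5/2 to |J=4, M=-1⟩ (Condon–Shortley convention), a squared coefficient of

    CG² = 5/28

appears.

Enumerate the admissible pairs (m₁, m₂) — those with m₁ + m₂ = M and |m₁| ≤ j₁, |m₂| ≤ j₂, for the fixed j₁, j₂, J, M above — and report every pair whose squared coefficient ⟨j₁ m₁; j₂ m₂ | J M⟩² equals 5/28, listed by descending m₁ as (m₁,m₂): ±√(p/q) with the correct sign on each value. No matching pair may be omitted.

(-3/2,1/2): +√(5/28)

Admissible pairs with m₁+m₂ = M = -1: (-3/2,1/2), (-1/2,-1/2), (1/2,-3/2), (3/2,-5/2)
  (m₁,m₂)=(3/2,-5/2): CG² = 1/56, CG = +√(1/56)
  (m₁,m₂)=(1/2,-3/2): CG² = 15/56, CG = +√(15/56)
  (m₁,m₂)=(-1/2,-1/2): CG² = 15/28, CG = +√(15/28)
  (m₁,m₂)=(-3/2,1/2): CG² = 5/28, CG = +√(5/28)   ← matches the target
Pairs with CG² = 5/28: (-3/2,1/2): +√(5/28)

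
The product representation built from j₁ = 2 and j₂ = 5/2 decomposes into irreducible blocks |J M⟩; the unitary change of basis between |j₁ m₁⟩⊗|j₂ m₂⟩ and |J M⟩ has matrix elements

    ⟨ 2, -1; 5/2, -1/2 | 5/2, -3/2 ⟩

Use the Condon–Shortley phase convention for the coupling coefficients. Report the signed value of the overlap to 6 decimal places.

-0.414039  (= −√(6/35))

√[6·2!2!3!/8! · 1!3!2!3!1!4!] = √(216/35)
  +(−1)^1/∏(1,1,2,1,0,2)! = -1/4  (running -1/4)
  +(−1)^2/∏(2,0,1,0,1,3)! = 1/12  (running -1/6)
⟨..|..⟩ = √(216/35)·(-1/6) = -0.414039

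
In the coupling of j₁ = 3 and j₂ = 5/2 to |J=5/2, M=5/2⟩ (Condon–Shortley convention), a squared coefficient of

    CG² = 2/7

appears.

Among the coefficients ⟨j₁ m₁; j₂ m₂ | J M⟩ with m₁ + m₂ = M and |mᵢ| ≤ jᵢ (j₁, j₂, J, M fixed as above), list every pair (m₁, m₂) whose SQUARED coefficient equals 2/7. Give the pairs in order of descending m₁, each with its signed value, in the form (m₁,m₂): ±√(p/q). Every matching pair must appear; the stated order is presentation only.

Admissible pairs with m₁+m₂ = M = 5/2: (0,5/2), (1,3/2), (2,1/2), (3,-1/2)
  (m₁,m₂)=(3,-1/2): CG² = 5/21, CG = +√(5/21)
  (m₁,m₂)=(2,1/2): CG² = 5/14, CG = −√(5/14)
  (m₁,m₂)=(1,3/2): CG² = 2/7, CG = +√(2/7)   ← matches the target
  (m₁,m₂)=(0,5/2): CG² = 5/42, CG = −√(5/42)
Pairs with CG² = 2/7: (1,3/2): +√(2/7)

(1,3/2): +√(2/7)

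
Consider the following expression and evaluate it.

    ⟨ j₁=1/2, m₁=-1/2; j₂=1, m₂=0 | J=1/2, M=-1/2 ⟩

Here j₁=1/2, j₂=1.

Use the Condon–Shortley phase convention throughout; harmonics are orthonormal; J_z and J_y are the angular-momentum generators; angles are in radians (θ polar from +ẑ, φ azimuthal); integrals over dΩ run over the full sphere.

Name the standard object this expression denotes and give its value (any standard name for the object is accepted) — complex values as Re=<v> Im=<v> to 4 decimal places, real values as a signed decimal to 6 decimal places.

This is a Clebsch–Gordan (vector-coupling) coefficient.
triangle: 1!·0!·1!/3! = 1/6
(j±m)!: 0!·1!·1!·1!·0!·1! = 1
prefactor² = (2J+1)·Δ·N² = 1/3
  k=1: −1/(1!·0!·0!·0!·0!·1!) = -1
Σ = -1  ⇒  CG² = 1/3·(-1)² = 1/3
CG = −√(1/3) = -0.577350

Clebsch–Gordan coefficient, −√(1/3) ≈ -0.577350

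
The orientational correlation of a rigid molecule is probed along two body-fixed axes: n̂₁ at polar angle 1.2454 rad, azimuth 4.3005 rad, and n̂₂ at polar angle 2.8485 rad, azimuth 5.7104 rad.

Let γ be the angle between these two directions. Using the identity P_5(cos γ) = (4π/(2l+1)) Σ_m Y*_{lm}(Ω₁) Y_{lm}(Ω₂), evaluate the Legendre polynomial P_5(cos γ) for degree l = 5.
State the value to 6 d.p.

Addition theorem: P_5(cos γ) = (4π/11) Σ_m Y*_{lm}(Ω₁) Y_{lm}(Ω₂), m = −5…5:
  term(m=-5) = +0.000239-0.000230i   from Y*(Ω₁)=-0.312995+0.166405i, Y(Ω₂)=-0.000899+0.000256i
  term(m=-4) = -0.002962-0.002222i   from Y*(Ω₁)=-0.029002-0.377089i, Y(Ω₂)=+0.006458-0.007358i
  term(m=-3) = +0.000663-0.001265i   from Y*(Ω₁)=-0.022294-0.007764i, Y(Ω₂)=-0.008891+0.059818i
  term(m=-2) = -0.075818-0.025276i   from Y*(Ω₁)=+0.229171-0.247474i, Y(Ω₂)=-0.097748-0.215849i
  term(m=-1) = -0.005526+0.034047i   from Y*(Ω₁)=+0.025689+0.058800i, Y(Ω₂)=+0.451746+0.291333i
  term(m=+0) = -0.134011+0.000000i   from Y*(Ω₁)=+0.317946-0.000000i, Y(Ω₂)=-0.421490+0.000000i
  term(m=+1) = -0.005526-0.034047i   from Y*(Ω₁)=-0.025689+0.058800i, Y(Ω₂)=-0.451746+0.291333i
  term(m=+2) = -0.075818+0.025276i   from Y*(Ω₁)=+0.229171+0.247474i, Y(Ω₂)=-0.097748+0.215849i
  term(m=+3) = +0.000663+0.001265i   from Y*(Ω₁)=+0.022294-0.007764i, Y(Ω₂)=+0.008891+0.059818i
  term(m=+4) = -0.002962+0.002222i   from Y*(Ω₁)=-0.029002+0.377089i, Y(Ω₂)=+0.006458+0.007358i
  term(m=+5) = +0.000239+0.000230i   from Y*(Ω₁)=+0.312995+0.166405i, Y(Ω₂)=+0.000899+0.000256i
Accumulated sum -0.300820+0.000000i; after 4π/(2l+1) scaling, -0.343656+0.000000i ⇒ P_5 = -0.343656

-0.343656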